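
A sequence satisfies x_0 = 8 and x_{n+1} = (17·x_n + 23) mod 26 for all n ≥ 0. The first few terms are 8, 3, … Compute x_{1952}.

22

We have x_0 = 8; x_1 = 3; x_2 = 22; x_3 = 7; x_4 = 12; x_5 = 19; x_6 = 8.
The sequence repeats with period 6.
(1952 - 0) mod 6 = 2, so x_{1952} = x_2 = 22.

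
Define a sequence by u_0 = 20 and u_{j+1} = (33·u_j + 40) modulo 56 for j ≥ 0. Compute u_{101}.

Computing terms: u_0 = 20,  u_1 = 28,  u_2 = 12,  u_3 = 44,  u_4 = 36,  u_5 = 52,  u_6 = 20.
The sequence repeats with period 6.
So u_{101} = u_{0 + ((101-0) mod 6)} = u_5 = 52.

52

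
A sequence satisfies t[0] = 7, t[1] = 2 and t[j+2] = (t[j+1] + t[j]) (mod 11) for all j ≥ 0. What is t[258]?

Computing terms: t[0] = 7, t[1] = 2, t[2] = 9, t[3] = 0, t[4] = 9, t[5] = 9, t[6] = 7, t[7] = 5, t[8] = 1, t[9] = 6, t[10] = 7, t[11] = 2.
The sequence repeats with period 10.
So t[258] = t[0 + ((258-0) mod 10)] = t[8] = 1.

1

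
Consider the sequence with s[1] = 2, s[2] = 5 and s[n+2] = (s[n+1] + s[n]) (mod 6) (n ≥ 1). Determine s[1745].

5

Listing terms: s[1] = 2; s[2] = 5; s[3] = 1; s[4] = 0; s[5] = 1; s[6] = 1; s[7] = 2; s[8] = 3; s[9] = 5; s[10] = 2; s[11] = 1; s[12] = 3; s[13] = 4; s[14] = 1; s[15] = 5; s[16] = 0; s[17] = 5; s[18] = 5; s[19] = 4; s[20] = 3; s[21] = 1; s[22] = 4; s[23] = 5; s[24] = 3; s[25] = 2; s[26] = 5.
The sequence repeats with period 24.
So s[1745] = s[1 + ((1745-1) mod 24)] = s[17] = 5.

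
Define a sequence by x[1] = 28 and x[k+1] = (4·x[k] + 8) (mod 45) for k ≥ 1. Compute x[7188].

35

Listing terms: x[1] = 28; x[2] = 30; x[3] = 38; x[4] = 25; x[5] = 18; x[6] = 35; x[7] = 13; x[8] = 15; x[9] = 23; x[10] = 10; x[11] = 3; x[12] = 20; x[13] = 43; x[14] = 0; x[15] = 8; x[16] = 40; x[17] = 33; x[18] = 5; x[19] = 28.
Since x[19] = x[1] = 28, the sequence is periodic with period 18.
(7188 - 1) mod 18 = 5, so x[7188] = x[6] = 35.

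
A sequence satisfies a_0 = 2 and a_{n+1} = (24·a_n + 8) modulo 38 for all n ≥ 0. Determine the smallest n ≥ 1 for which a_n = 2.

9

Listing terms: a_0 = 2, a_1 = 18, a_2 = 22, a_3 = 4, a_4 = 28, a_5 = 34, a_6 = 26, a_7 = 24, a_8 = 14, a_9 = 2.
Since a_9 = a_0 = 2, the sequence is periodic with period 9.
The value 2 next appears (with n ≥ 1) at a_9.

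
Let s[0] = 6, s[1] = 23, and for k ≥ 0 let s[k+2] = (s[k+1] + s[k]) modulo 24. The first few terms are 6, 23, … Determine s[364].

We have s[0] = 6, s[1] = 23, s[2] = 5, s[3] = 4, s[4] = 9, s[5] = 13, s[6] = 22, s[7] = 11, s[8] = 9, s[9] = 20, s[10] = 5, s[11] = 1, s[12] = 6, s[13] = 7, s[14] = 13, s[15] = 20, s[16] = 9, s[17] = 5, s[18] = 14, s[19] = 19, s[20] = 9, s[21] = 4, s[22] = 13, s[23] = 17, s[24] = 6, s[25] = 23.
Since (s[24], s[25]) = (s[0], s[1]) = (6, 23) (two consecutive terms determine the rest), the sequence is periodic with period 24.
(364 - 0) mod 24 = 4, so s[364] = s[4] = 9.

9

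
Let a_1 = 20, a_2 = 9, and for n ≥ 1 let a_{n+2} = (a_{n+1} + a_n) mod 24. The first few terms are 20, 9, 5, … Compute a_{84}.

5

We have a_1 = 20, a_2 = 9, a_3 = 5, a_4 = 14, a_5 = 19, a_6 = 9, a_7 = 4, a_8 = 13, a_9 = 17, a_{10} = 6, a_{11} = 23, a_{12} = 5, a_{13} = 4, a_{14} = 9, a_{15} = 13, a_{16} = 22, a_{17} = 11, a_{18} = 9, a_{19} = 20, a_{20} = 5, a_{21} = 1, a_{22} = 6, a_{23} = 7, a_{24} = 13, a_{25} = 20, a_{26} = 9.
The sequence repeats with period 24.
(84 - 1) mod 24 = 11, so a_{84} = a_{12} = 5.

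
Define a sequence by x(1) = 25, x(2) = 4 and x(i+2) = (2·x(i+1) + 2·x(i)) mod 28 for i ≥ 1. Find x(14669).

0

We have x(1) = 25, x(2) = 4, x(3) = 2, x(4) = 12, x(5) = 0, x(6) = 24, x(7) = 20, x(8) = 4, x(9) = 20, x(10) = 20, x(11) = 24, x(12) = 4, x(13) = 0, x(14) = 8, x(15) = 16, x(16) = 20, x(17) = 16, x(18) = 16, x(19) = 8, x(20) = 20, x(21) = 0, x(22) = 12, x(23) = 24, x(24) = 16, x(25) = 24, x(26) = 24, x(27) = 12, x(28) = 16, x(29) = 0, x(30) = 4, x(31) = 8, x(32) = 24, x(33) = 8, x(34) = 8, x(35) = 4, x(36) = 24, x(37) = 0, x(38) = 20, x(39) = 12, x(40) = 8, x(41) = 12, x(42) = 12, x(43) = 20, x(44) = 8, x(45) = 0, x(46) = 16, x(47) = 4, x(48) = 12, x(49) = 4, x(50) = 4, x(51) = 16, x(52) = 12, x(53) = 0.
Since (x(52), x(53)) = (x(4), x(5)) = (12, 0) (two consecutive terms determine the rest), the sequence is eventually periodic: after a pre-period of length 3 it cycles with period 48.
For i ≥ 4, x(i) depends only on (i - 4) mod 48. (14669 - 4) mod 48 = 25, so x(14669) = x(29) = 0.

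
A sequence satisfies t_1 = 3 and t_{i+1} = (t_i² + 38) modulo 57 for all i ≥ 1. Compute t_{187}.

We have t_1 = 3, t_2 = 47, t_3 = 24, t_4 = 44, t_5 = 36, t_6 = 23, t_7 = 54, t_8 = 47.
Since t_8 = t_2 = 47, the sequence is eventually periodic: after a pre-period of length 1 it cycles with period 6.
For i ≥ 2, t_i depends only on (i - 2) mod 6. (187 - 2) mod 6 = 5, so t_{187} = t_7 = 54.

54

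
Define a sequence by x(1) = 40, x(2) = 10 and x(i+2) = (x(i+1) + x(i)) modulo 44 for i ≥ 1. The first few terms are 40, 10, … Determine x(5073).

6

We have x(1) = 40,  x(2) = 10,  x(3) = 6,  x(4) = 16,  x(5) = 22,  x(6) = 38,  x(7) = 16,  x(8) = 10,  x(9) = 26,  x(10) = 36,  x(11) = 18,  x(12) = 10,  x(13) = 28,  x(14) = 38,  x(15) = 22,  x(16) = 16,  x(17) = 38,  x(18) = 10,  x(19) = 4,  x(20) = 14,  x(21) = 18,  x(22) = 32,  x(23) = 6,  x(24) = 38,  x(25) = 0,  x(26) = 38,  x(27) = 38,  x(28) = 32,  x(29) = 26,  x(30) = 14,  x(31) = 40,  x(32) = 10.
Since (x(31), x(32)) = (x(1), x(2)) = (40, 10) (two consecutive terms determine the rest), the sequence is periodic with period 30.
(5073 - 1) mod 30 = 2, so x(5073) = x(3) = 6.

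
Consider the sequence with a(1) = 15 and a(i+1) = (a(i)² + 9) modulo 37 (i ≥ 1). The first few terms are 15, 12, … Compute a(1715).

We have a(1) = 15; a(2) = 12; a(3) = 5; a(4) = 34; a(5) = 18; a(6) = 0; a(7) = 9; a(8) = 16; a(9) = 6; a(10) = 8; a(11) = 36; a(12) = 10; a(13) = 35; a(14) = 13; a(15) = 30; a(16) = 21; a(17) = 6.
Since a(17) = a(9) = 6, the sequence is eventually periodic: after a pre-period of length 8 it cycles with period 8.
For i ≥ 9, a(i) depends only on (i - 9) mod 8. (1715 - 9) mod 8 = 2, so a(1715) = a(11) = 36.

36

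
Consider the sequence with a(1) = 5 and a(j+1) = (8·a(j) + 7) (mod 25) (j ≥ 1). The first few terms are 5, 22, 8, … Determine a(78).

a(1) = 5,  a(2) = 22,  a(3) = 8,  a(4) = 21,  a(5) = 0,  a(6) = 7,  a(7) = 13,  a(8) = 11,  a(9) = 20,  a(10) = 17,  a(11) = 18,  a(12) = 1,  a(13) = 15,  a(14) = 2,  a(15) = 23,  a(16) = 16,  a(17) = 10,  a(18) = 12,  a(19) = 3,  a(20) = 6,  a(21) = 5.
Since a(21) = a(1) = 5, the sequence is periodic with period 20.
So a(78) = a(1 + ((78-1) mod 20)) = a(18) = 12.

12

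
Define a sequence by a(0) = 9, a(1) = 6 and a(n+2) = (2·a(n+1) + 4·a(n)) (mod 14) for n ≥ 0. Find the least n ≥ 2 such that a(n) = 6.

Listing terms: a(0) = 9, a(1) = 6, a(2) = 6, a(3) = 8, a(4) = 12, a(5) = 0, a(6) = 6, a(7) = 12, a(8) = 6, a(9) = 4, a(10) = 4, a(11) = 10, a(12) = 8, a(13) = 0, a(14) = 4, a(15) = 8, a(16) = 4, a(17) = 12, a(18) = 12, a(19) = 2, a(20) = 10, a(21) = 0, a(22) = 12, a(23) = 10, a(24) = 12, a(25) = 8, a(26) = 8, a(27) = 6, a(28) = 2, a(29) = 0, a(30) = 8, a(31) = 2, a(32) = 8, a(33) = 10, a(34) = 10, a(35) = 4, a(36) = 6, a(37) = 0, a(38) = 10, a(39) = 6, a(40) = 10, a(41) = 2, a(42) = 2, a(43) = 12, a(44) = 4, a(45) = 0, a(46) = 2, a(47) = 4, a(48) = 2, a(49) = 6, a(50) = 6.
Since (a(49), a(50)) = (a(1), a(2)) = (6, 6) (two consecutive terms determine the rest), the sequence is eventually periodic: after a pre-period of length 1 it cycles with period 48.
The value 6 first appears (with n ≥ 2) at a(2).

2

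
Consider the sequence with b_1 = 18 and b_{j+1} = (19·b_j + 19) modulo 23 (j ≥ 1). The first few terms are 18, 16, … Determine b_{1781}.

b_1 = 18,  b_2 = 16,  b_3 = 1,  b_4 = 15,  b_5 = 5,  b_6 = 22,  b_7 = 0,  b_8 = 19,  b_9 = 12,  b_{10} = 17,  b_{11} = 20,  b_{12} = 8,  b_{13} = 10,  b_{14} = 2,  b_{15} = 11,  b_{16} = 21,  b_{17} = 4,  b_{18} = 3,  b_{19} = 7,  b_{20} = 14,  b_{21} = 9,  b_{22} = 6,  b_{23} = 18.
Since b_{23} = b_1 = 18, the sequence is periodic with period 22.
(1781 - 1) mod 22 = 20, so b_{1781} = b_{21} = 9.

9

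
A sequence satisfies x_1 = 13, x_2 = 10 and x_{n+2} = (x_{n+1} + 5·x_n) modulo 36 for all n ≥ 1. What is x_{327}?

x_1 = 13; x_2 = 10; x_3 = 3; x_4 = 17; x_5 = 32; x_6 = 9; x_7 = 25; x_8 = 34; x_9 = 15; x_{10} = 5; x_{11} = 8; x_{12} = 33; x_{13} = 1; x_{14} = 22; x_{15} = 27; x_{16} = 29; x_{17} = 20; x_{18} = 21; x_{19} = 13; x_{20} = 10.
Since (x_{19}, x_{20}) = (x_1, x_2) = (13, 10) (two consecutive terms determine the rest), the sequence is periodic with period 18.
So x_{327} = x_{1 + ((327-1) mod 18)} = x_3 = 3.

3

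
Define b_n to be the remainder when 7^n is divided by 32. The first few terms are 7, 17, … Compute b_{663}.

23

We have b_1 = 7; b_2 = 17; b_3 = 23; b_4 = 1; b_5 = 7.
Since b_5 = b_1 = 7, the sequence is periodic with period 4.
(663 - 1) mod 4 = 2, so b_{663} = b_3 = 23.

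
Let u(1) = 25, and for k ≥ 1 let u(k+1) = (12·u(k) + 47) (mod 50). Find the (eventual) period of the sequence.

20

u(1) = 25; u(2) = 47; u(3) = 11; u(4) = 29; u(5) = 45; u(6) = 37; u(7) = 41; u(8) = 39; u(9) = 15; u(10) = 27; u(11) = 21; u(12) = 49; u(13) = 35; u(14) = 17; u(15) = 1; u(16) = 9; u(17) = 5; u(18) = 7; u(19) = 31; u(20) = 19; u(21) = 25.
Since u(21) = u(1) = 25, the sequence is periodic with period 20.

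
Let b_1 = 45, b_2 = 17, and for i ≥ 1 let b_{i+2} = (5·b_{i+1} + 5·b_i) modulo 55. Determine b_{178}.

15

Listing terms: b_1 = 45,  b_2 = 17,  b_3 = 35,  b_4 = 40,  b_5 = 45,  b_6 = 40,  b_7 = 40,  b_8 = 15,  b_9 = 0,  b_{10} = 20,  b_{11} = 45,  b_{12} = 50,  b_{13} = 35,  b_{14} = 40.
Since (b_{13}, b_{14}) = (b_3, b_4) = (35, 40) (two consecutive terms determine the rest), the sequence is eventually periodic: after a pre-period of length 2 it cycles with period 10.
For i ≥ 3, b_i depends only on (i - 3) mod 10. (178 - 3) mod 10 = 5, so b_{178} = b_8 = 15.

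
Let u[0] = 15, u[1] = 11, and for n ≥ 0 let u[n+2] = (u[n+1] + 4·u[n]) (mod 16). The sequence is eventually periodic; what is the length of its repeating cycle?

u[0] = 15, u[1] = 11, u[2] = 7, u[3] = 3, u[4] = 15, u[5] = 11.
The sequence repeats with period 4.

4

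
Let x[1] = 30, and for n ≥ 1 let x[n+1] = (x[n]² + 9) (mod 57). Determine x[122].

45

Listing terms: x[1] = 30, x[2] = 54, x[3] = 18, x[4] = 48, x[5] = 33, x[6] = 15, x[7] = 6, x[8] = 45, x[9] = 39, x[10] = 48.
Since x[10] = x[4] = 48, the sequence is eventually periodic: after a pre-period of length 3 it cycles with period 6.
For n ≥ 4, x[n] depends only on (n - 4) mod 6. (122 - 4) mod 6 = 4, so x[122] = x[8] = 45.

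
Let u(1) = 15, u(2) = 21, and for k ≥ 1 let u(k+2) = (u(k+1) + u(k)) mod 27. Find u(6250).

We have u(1) = 15, u(2) = 21, u(3) = 9, u(4) = 3, u(5) = 12, u(6) = 15, u(7) = 0, u(8) = 15, u(9) = 15, u(10) = 3, u(11) = 18, u(12) = 21, u(13) = 12, u(14) = 6, u(15) = 18, u(16) = 24, u(17) = 15, u(18) = 12, u(19) = 0, u(20) = 12, u(21) = 12, u(22) = 24, u(23) = 9, u(24) = 6, u(25) = 15, u(26) = 21.
Since (u(25), u(26)) = (u(1), u(2)) = (15, 21) (two consecutive terms determine the rest), the sequence is periodic with period 24.
So u(6250) = u(1 + ((6250-1) mod 24)) = u(10) = 3.

3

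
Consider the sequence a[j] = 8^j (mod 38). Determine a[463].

Computing terms: a[1] = 8,  a[2] = 26,  a[3] = 18,  a[4] = 30,  a[5] = 12,  a[6] = 20,  a[7] = 8.
Since a[7] = a[1] = 8, the sequence is periodic with period 6.
(463 - 1) mod 6 = 0, so a[463] = a[1] = 8.

8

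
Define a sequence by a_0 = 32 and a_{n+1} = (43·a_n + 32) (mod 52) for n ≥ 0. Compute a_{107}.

0

a_0 = 32; a_1 = 4; a_2 = 48; a_3 = 16; a_4 = 44; a_5 = 0; a_6 = 32.
The sequence repeats with period 6.
(107 - 0) mod 6 = 5, so a_{107} = a_5 = 0.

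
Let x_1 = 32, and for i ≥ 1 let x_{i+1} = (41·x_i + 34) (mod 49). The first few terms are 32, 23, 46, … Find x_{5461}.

32

x_1 = 32; x_2 = 23; x_3 = 46; x_4 = 9; x_5 = 11; x_6 = 44; x_7 = 25; x_8 = 30; x_9 = 39; x_{10} = 16; x_{11} = 4; x_{12} = 2; x_{13} = 18; x_{14} = 37; x_{15} = 32.
The sequence repeats with period 14.
So x_{5461} = x_{1 + ((5461-1) mod 14)} = x_1 = 32.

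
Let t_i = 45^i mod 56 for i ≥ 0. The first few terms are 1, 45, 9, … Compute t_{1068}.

t_0 = 1,  t_1 = 45,  t_2 = 9,  t_3 = 13,  t_4 = 25,  t_5 = 5,  t_6 = 1.
The sequence repeats with period 6.
So t_{1068} = t_{0 + ((1068-0) mod 6)} = t_0 = 1.

1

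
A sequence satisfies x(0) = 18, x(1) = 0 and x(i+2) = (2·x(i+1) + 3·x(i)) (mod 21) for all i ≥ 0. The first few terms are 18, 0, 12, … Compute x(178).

We have x(0) = 18, x(1) = 0, x(2) = 12, x(3) = 3, x(4) = 0, x(5) = 9, x(6) = 18, x(7) = 0.
Since (x(6), x(7)) = (x(0), x(1)) = (18, 0) (two consecutive terms determine the rest), the sequence is periodic with period 6.
(178 - 0) mod 6 = 4, so x(178) = x(4) = 0.

0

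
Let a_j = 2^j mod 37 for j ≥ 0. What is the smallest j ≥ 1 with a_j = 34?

8

Listing terms: a_0 = 1; a_1 = 2; a_2 = 4; a_3 = 8; a_4 = 16; a_5 = 32; a_6 = 27; a_7 = 17; a_8 = 34; a_9 = 31; a_{10} = 25; a_{11} = 13; a_{12} = 26; a_{13} = 15; a_{14} = 30; a_{15} = 23; a_{16} = 9; a_{17} = 18; a_{18} = 36; a_{19} = 35; a_{20} = 33; a_{21} = 29; a_{22} = 21; a_{23} = 5; a_{24} = 10; a_{25} = 20; a_{26} = 3; a_{27} = 6; a_{28} = 12; a_{29} = 24; a_{30} = 11; a_{31} = 22; a_{32} = 7; a_{33} = 14; a_{34} = 28; a_{35} = 19; a_{36} = 1.
Since a_{36} = a_0 = 1, the sequence is periodic with period 36.
The value 34 first appears (with j ≥ 1) at a_8.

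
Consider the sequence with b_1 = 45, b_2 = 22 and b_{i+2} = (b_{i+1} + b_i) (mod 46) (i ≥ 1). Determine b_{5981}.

28

Listing terms: b_1 = 45, b_2 = 22, b_3 = 21, b_4 = 43, b_5 = 18, b_6 = 15, b_7 = 33, b_8 = 2, b_9 = 35, b_{10} = 37, b_{11} = 26, b_{12} = 17, b_{13} = 43, b_{14} = 14, b_{15} = 11, b_{16} = 25, b_{17} = 36, b_{18} = 15, b_{19} = 5, b_{20} = 20, b_{21} = 25, b_{22} = 45, b_{23} = 24, b_{24} = 23, b_{25} = 1, b_{26} = 24, b_{27} = 25, b_{28} = 3, b_{29} = 28, b_{30} = 31, b_{31} = 13, b_{32} = 44, b_{33} = 11, b_{34} = 9, b_{35} = 20, b_{36} = 29, b_{37} = 3, b_{38} = 32, b_{39} = 35, b_{40} = 21, b_{41} = 10, b_{42} = 31, b_{43} = 41, b_{44} = 26, b_{45} = 21, b_{46} = 1, b_{47} = 22, b_{48} = 23, b_{49} = 45, b_{50} = 22.
The sequence repeats with period 48.
So b_{5981} = b_{1 + ((5981-1) mod 48)} = b_{29} = 28.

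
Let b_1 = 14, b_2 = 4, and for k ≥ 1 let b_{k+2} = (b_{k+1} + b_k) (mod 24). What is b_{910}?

We have b_1 = 14, b_2 = 4, b_3 = 18, b_4 = 22, b_5 = 16, b_6 = 14, b_7 = 6, b_8 = 20, b_9 = 2, b_{10} = 22, b_{11} = 0, b_{12} = 22, b_{13} = 22, b_{14} = 20, b_{15} = 18, b_{16} = 14, b_{17} = 8, b_{18} = 22, b_{19} = 6, b_{20} = 4, b_{21} = 10, b_{22} = 14, b_{23} = 0, b_{24} = 14, b_{25} = 14, b_{26} = 4.
Since (b_{25}, b_{26}) = (b_1, b_2) = (14, 4) (two consecutive terms determine the rest), the sequence is periodic with period 24.
(910 - 1) mod 24 = 21, so b_{910} = b_{22} = 14.

14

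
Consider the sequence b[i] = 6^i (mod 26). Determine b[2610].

12

We have b[0] = 1,  b[1] = 6,  b[2] = 10,  b[3] = 8,  b[4] = 22,  b[5] = 2,  b[6] = 12,  b[7] = 20,  b[8] = 16,  b[9] = 18,  b[10] = 4,  b[11] = 24,  b[12] = 14,  b[13] = 6.
Since b[13] = b[1] = 6, the sequence is eventually periodic: after a pre-period of length 1 it cycles with period 12.
For i ≥ 1, b[i] depends only on (i - 1) mod 12. (2610 - 1) mod 12 = 5, so b[2610] = b[6] = 12.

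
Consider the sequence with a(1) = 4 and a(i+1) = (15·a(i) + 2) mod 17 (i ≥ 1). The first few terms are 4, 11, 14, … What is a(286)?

13

Listing terms: a(1) = 4, a(2) = 11, a(3) = 14, a(4) = 8, a(5) = 3, a(6) = 13, a(7) = 10, a(8) = 16, a(9) = 4.
The sequence repeats with period 8.
(286 - 1) mod 8 = 5, so a(286) = a(6) = 13.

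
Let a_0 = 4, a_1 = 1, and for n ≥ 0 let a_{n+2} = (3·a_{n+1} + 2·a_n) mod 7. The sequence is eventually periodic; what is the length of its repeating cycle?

48

Listing terms: a_0 = 4,  a_1 = 1,  a_2 = 4,  a_3 = 0,  a_4 = 1,  a_5 = 3,  a_6 = 4,  a_7 = 4,  a_8 = 6,  a_9 = 5,  a_{10} = 6,  a_{11} = 0,  a_{12} = 5,  a_{13} = 1,  a_{14} = 6,  a_{15} = 6,  a_{16} = 2,  a_{17} = 4,  a_{18} = 2,  a_{19} = 0,  a_{20} = 4,  a_{21} = 5,  a_{22} = 2,  a_{23} = 2,  a_{24} = 3,  a_{25} = 6,  a_{26} = 3,  a_{27} = 0,  a_{28} = 6,  a_{29} = 4,  a_{30} = 3,  a_{31} = 3,  a_{32} = 1,  a_{33} = 2,  a_{34} = 1,  a_{35} = 0,  a_{36} = 2,  a_{37} = 6,  a_{38} = 1,  a_{39} = 1,  a_{40} = 5,  a_{41} = 3,  a_{42} = 5,  a_{43} = 0,  a_{44} = 3,  a_{45} = 2,  a_{46} = 5,  a_{47} = 5,  a_{48} = 4,  a_{49} = 1.
The sequence repeats with period 48.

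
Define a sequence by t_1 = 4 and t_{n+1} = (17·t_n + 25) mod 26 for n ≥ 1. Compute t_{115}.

t_1 = 4; t_2 = 15; t_3 = 20; t_4 = 1; t_5 = 16; t_6 = 11; t_7 = 4.
Since t_7 = t_1 = 4, the sequence is periodic with period 6.
So t_{115} = t_{1 + ((115-1) mod 6)} = t_1 = 4.

4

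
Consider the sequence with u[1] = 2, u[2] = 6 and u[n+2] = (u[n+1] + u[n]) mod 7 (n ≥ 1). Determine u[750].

Computing terms: u[1] = 2,  u[2] = 6,  u[3] = 1,  u[4] = 0,  u[5] = 1,  u[6] = 1,  u[7] = 2,  u[8] = 3,  u[9] = 5,  u[10] = 1,  u[11] = 6,  u[12] = 0,  u[13] = 6,  u[14] = 6,  u[15] = 5,  u[16] = 4,  u[17] = 2,  u[18] = 6.
The sequence repeats with period 16.
(750 - 1) mod 16 = 13, so u[750] = u[14] = 6.

6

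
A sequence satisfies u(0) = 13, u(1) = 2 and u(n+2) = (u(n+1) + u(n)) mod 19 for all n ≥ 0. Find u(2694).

1

We have u(0) = 13,  u(1) = 2,  u(2) = 15,  u(3) = 17,  u(4) = 13,  u(5) = 11,  u(6) = 5,  u(7) = 16,  u(8) = 2,  u(9) = 18,  u(10) = 1,  u(11) = 0,  u(12) = 1,  u(13) = 1,  u(14) = 2,  u(15) = 3,  u(16) = 5,  u(17) = 8,  u(18) = 13,  u(19) = 2.
The sequence repeats with period 18.
(2694 - 0) mod 18 = 12, so u(2694) = u(12) = 1.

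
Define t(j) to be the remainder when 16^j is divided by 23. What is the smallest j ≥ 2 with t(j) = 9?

We have t(1) = 16, t(2) = 3, t(3) = 2, t(4) = 9, t(5) = 6, t(6) = 4, t(7) = 18, t(8) = 12, t(9) = 8, t(10) = 13, t(11) = 1, t(12) = 16.
Since t(12) = t(1) = 16, the sequence is periodic with period 11.
The value 9 first appears (with j ≥ 2) at t(4).

4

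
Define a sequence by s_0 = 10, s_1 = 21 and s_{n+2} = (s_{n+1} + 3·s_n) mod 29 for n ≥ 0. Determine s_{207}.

24

Listing terms: s_0 = 10, s_1 = 21, s_2 = 22, s_3 = 27, s_4 = 6, s_5 = 0, s_6 = 18, s_7 = 18, s_8 = 14, s_9 = 10, s_{10} = 23, s_{11} = 24, s_{12} = 6, s_{13} = 20, s_{14} = 9, s_{15} = 11, s_{16} = 9, s_{17} = 13, s_{18} = 11, s_{19} = 21, s_{20} = 25, s_{21} = 1, s_{22} = 18, s_{23} = 21, s_{24} = 17, s_{25} = 22, s_{26} = 15, s_{27} = 23, s_{28} = 10, s_{29} = 21.
The sequence repeats with period 28.
(207 - 0) mod 28 = 11, so s_{207} = s_{11} = 24.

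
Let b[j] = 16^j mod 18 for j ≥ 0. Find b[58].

b[0] = 1,  b[1] = 16,  b[2] = 4,  b[3] = 10,  b[4] = 16.
Since b[4] = b[1] = 16, the sequence is eventually periodic: after a pre-period of length 1 it cycles with period 3.
For j ≥ 1, b[j] depends only on (j - 1) mod 3. (58 - 1) mod 3 = 0, so b[58] = b[1] = 16.

16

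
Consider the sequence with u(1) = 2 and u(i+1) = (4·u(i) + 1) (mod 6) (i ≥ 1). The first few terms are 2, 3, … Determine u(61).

Computing terms: u(1) = 2; u(2) = 3; u(3) = 1; u(4) = 5; u(5) = 3.
Since u(5) = u(2) = 3, the sequence is eventually periodic: after a pre-period of length 1 it cycles with period 3.
For i ≥ 2, u(i) depends only on (i - 2) mod 3. (61 - 2) mod 3 = 2, so u(61) = u(4) = 5.

5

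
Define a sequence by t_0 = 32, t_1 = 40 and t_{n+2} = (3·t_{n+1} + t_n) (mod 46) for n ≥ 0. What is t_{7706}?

40

We have t_0 = 32; t_1 = 40; t_2 = 14; t_3 = 36; t_4 = 30; t_5 = 34; t_6 = 40; t_7 = 16; t_8 = 42; t_9 = 4; t_{10} = 8; t_{11} = 28; t_{12} = 0; t_{13} = 28; t_{14} = 38; t_{15} = 4; t_{16} = 4; t_{17} = 16; t_{18} = 6; t_{19} = 34; t_{20} = 16; t_{21} = 36; t_{22} = 32; t_{23} = 40.
The sequence repeats with period 22.
(7706 - 0) mod 22 = 6, so t_{7706} = t_6 = 40.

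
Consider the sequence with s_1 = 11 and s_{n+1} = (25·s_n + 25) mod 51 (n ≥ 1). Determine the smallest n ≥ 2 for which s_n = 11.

We have s_1 = 11,  s_2 = 45,  s_3 = 28,  s_4 = 11.
The sequence repeats with period 3.
The value 11 next appears (with n ≥ 2) at s_4.

4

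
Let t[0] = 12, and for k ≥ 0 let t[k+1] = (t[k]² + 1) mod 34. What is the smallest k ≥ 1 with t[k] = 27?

Listing terms: t[0] = 12; t[1] = 9; t[2] = 14; t[3] = 27; t[4] = 16; t[5] = 19; t[6] = 22; t[7] = 9.
Since t[7] = t[1] = 9, the sequence is eventually periodic: after a pre-period of length 1 it cycles with period 6.
The value 27 first appears (with k ≥ 1) at t[3].

3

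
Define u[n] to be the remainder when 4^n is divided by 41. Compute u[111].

Computing terms: u[1] = 4,  u[2] = 16,  u[3] = 23,  u[4] = 10,  u[5] = 40,  u[6] = 37,  u[7] = 25,  u[8] = 18,  u[9] = 31,  u[10] = 1,  u[11] = 4.
The sequence repeats with period 10.
So u[111] = u[1 + ((111-1) mod 10)] = u[1] = 4.

4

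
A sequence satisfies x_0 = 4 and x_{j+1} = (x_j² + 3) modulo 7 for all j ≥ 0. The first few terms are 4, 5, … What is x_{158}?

x_0 = 4,  x_1 = 5,  x_2 = 0,  x_3 = 3,  x_4 = 5.
Since x_4 = x_1 = 5, the sequence is eventually periodic: after a pre-period of length 1 it cycles with period 3.
For j ≥ 1, x_j depends only on (j - 1) mod 3. (158 - 1) mod 3 = 1, so x_{158} = x_2 = 0.

0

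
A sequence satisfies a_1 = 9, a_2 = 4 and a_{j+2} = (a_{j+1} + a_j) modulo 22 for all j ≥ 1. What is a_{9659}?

14

Listing terms: a_1 = 9; a_2 = 4; a_3 = 13; a_4 = 17; a_5 = 8; a_6 = 3; a_7 = 11; a_8 = 14; a_9 = 3; a_{10} = 17; a_{11} = 20; a_{12} = 15; a_{13} = 13; a_{14} = 6; a_{15} = 19; a_{16} = 3; a_{17} = 0; a_{18} = 3; a_{19} = 3; a_{20} = 6; a_{21} = 9; a_{22} = 15; a_{23} = 2; a_{24} = 17; a_{25} = 19; a_{26} = 14; a_{27} = 11; a_{28} = 3; a_{29} = 14; a_{30} = 17; a_{31} = 9; a_{32} = 4.
The sequence repeats with period 30.
(9659 - 1) mod 30 = 28, so a_{9659} = a_{29} = 14.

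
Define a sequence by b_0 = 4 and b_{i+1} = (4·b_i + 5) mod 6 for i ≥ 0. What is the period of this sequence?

3

b_0 = 4, b_1 = 3, b_2 = 5, b_3 = 1, b_4 = 3.
Since b_4 = b_1 = 3, the sequence is eventually periodic: after a pre-period of length 1 it cycles with period 3.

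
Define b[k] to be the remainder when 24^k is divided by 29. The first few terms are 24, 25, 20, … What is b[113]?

Computing terms: b[1] = 24,  b[2] = 25,  b[3] = 20,  b[4] = 16,  b[5] = 7,  b[6] = 23,  b[7] = 1,  b[8] = 24.
Since b[8] = b[1] = 24, the sequence is periodic with period 7.
(113 - 1) mod 7 = 0, so b[113] = b[1] = 24.

24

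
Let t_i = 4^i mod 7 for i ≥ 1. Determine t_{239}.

Computing terms: t_1 = 4, t_2 = 2, t_3 = 1, t_4 = 4.
The sequence repeats with period 3.
(239 - 1) mod 3 = 1, so t_{239} = t_2 = 2.

2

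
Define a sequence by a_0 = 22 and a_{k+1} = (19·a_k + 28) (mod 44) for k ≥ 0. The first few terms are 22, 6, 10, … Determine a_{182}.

Listing terms: a_0 = 22; a_1 = 6; a_2 = 10; a_3 = 42; a_4 = 34; a_5 = 14; a_6 = 30; a_7 = 26; a_8 = 38; a_9 = 2; a_{10} = 22.
The sequence repeats with period 10.
(182 - 0) mod 10 = 2, so a_{182} = a_2 = 10.

10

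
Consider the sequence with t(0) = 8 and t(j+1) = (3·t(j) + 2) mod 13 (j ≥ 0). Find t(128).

t(0) = 8; t(1) = 0; t(2) = 2; t(3) = 8.
The sequence repeats with period 3.
(128 - 0) mod 3 = 2, so t(128) = t(2) = 2.

2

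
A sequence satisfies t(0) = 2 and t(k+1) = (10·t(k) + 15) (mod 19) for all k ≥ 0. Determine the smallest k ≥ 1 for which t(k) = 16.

1

Computing terms: t(0) = 2; t(1) = 16; t(2) = 4; t(3) = 17; t(4) = 14; t(5) = 3; t(6) = 7; t(7) = 9; t(8) = 10; t(9) = 1; t(10) = 6; t(11) = 18; t(12) = 5; t(13) = 8; t(14) = 0; t(15) = 15; t(16) = 13; t(17) = 12; t(18) = 2.
Since t(18) = t(0) = 2, the sequence is periodic with period 18.
The value 16 first appears (with k ≥ 1) at t(1).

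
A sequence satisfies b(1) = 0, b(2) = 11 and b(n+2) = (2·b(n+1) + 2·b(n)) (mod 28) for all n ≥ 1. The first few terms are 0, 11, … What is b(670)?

Computing terms: b(1) = 0; b(2) = 11; b(3) = 22; b(4) = 10; b(5) = 8; b(6) = 8; b(7) = 4; b(8) = 24; b(9) = 0; b(10) = 20; b(11) = 12; b(12) = 8; b(13) = 12; b(14) = 12; b(15) = 20; b(16) = 8; b(17) = 0; b(18) = 16; b(19) = 4; b(20) = 12; b(21) = 4; b(22) = 4; b(23) = 16; b(24) = 12; b(25) = 0; b(26) = 24; b(27) = 20; b(28) = 4; b(29) = 20; b(30) = 20; b(31) = 24; b(32) = 4; b(33) = 0; b(34) = 8; b(35) = 16; b(36) = 20; b(37) = 16; b(38) = 16; b(39) = 8; b(40) = 20; b(41) = 0; b(42) = 12; b(43) = 24; b(44) = 16; b(45) = 24; b(46) = 24; b(47) = 12; b(48) = 16; b(49) = 0; b(50) = 4; b(51) = 8; b(52) = 24; b(53) = 8; b(54) = 8.
Since (b(53), b(54)) = (b(5), b(6)) = (8, 8) (two consecutive terms determine the rest), the sequence is eventually periodic: after a pre-period of length 4 it cycles with period 48.
For n ≥ 5, b(n) depends only on (n - 5) mod 48. (670 - 5) mod 48 = 41, so b(670) = b(46) = 24.

24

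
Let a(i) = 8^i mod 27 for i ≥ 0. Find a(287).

We have a(0) = 1, a(1) = 8, a(2) = 10, a(3) = 26, a(4) = 19, a(5) = 17, a(6) = 1.
The sequence repeats with period 6.
(287 - 0) mod 6 = 5, so a(287) = a(5) = 17.

17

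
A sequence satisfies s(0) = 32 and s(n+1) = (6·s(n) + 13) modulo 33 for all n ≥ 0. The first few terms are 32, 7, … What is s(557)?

19

Listing terms: s(0) = 32; s(1) = 7; s(2) = 22; s(3) = 13; s(4) = 25; s(5) = 31; s(6) = 1; s(7) = 19; s(8) = 28; s(9) = 16; s(10) = 10; s(11) = 7.
Since s(11) = s(1) = 7, the sequence is eventually periodic: after a pre-period of length 1 it cycles with period 10.
For n ≥ 1, s(n) depends only on (n - 1) mod 10. (557 - 1) mod 10 = 6, so s(557) = s(7) = 19.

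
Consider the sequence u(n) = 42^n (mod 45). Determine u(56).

36

We have u(1) = 42; u(2) = 9; u(3) = 18; u(4) = 36; u(5) = 27; u(6) = 9.
Since u(6) = u(2) = 9, the sequence is eventually periodic: after a pre-period of length 1 it cycles with period 4.
For n ≥ 2, u(n) depends only on (n - 2) mod 4. (56 - 2) mod 4 = 2, so u(56) = u(4) = 36.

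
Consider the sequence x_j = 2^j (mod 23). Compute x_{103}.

16

Computing terms: x_1 = 2,  x_2 = 4,  x_3 = 8,  x_4 = 16,  x_5 = 9,  x_6 = 18,  x_7 = 13,  x_8 = 3,  x_9 = 6,  x_{10} = 12,  x_{11} = 1,  x_{12} = 2.
Since x_{12} = x_1 = 2, the sequence is periodic with period 11.
(103 - 1) mod 11 = 3, so x_{103} = x_4 = 16.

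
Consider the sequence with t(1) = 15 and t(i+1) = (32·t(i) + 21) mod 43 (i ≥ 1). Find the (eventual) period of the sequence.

14

Listing terms: t(1) = 15, t(2) = 28, t(3) = 14, t(4) = 39, t(5) = 22, t(6) = 37, t(7) = 1, t(8) = 10, t(9) = 40, t(10) = 11, t(11) = 29, t(12) = 3, t(13) = 31, t(14) = 24, t(15) = 15.
Since t(15) = t(1) = 15, the sequence is periodic with period 14.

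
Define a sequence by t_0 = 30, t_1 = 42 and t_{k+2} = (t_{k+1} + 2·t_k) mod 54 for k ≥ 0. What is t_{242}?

We have t_0 = 30,  t_1 = 42,  t_2 = 48,  t_3 = 24,  t_4 = 12,  t_5 = 6,  t_6 = 30,  t_7 = 42.
Since (t_6, t_7) = (t_0, t_1) = (30, 42) (two consecutive terms determine the rest), the sequence is periodic with period 6.
(242 - 0) mod 6 = 2, so t_{242} = t_2 = 48.

48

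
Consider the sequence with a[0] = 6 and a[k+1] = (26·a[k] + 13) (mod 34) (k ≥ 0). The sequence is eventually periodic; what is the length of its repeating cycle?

8

Computing terms: a[0] = 6; a[1] = 33; a[2] = 21; a[3] = 15; a[4] = 29; a[5] = 19; a[6] = 31; a[7] = 3; a[8] = 23; a[9] = 33.
Since a[9] = a[1] = 33, the sequence is eventually periodic: after a pre-period of length 1 it cycles with period 8.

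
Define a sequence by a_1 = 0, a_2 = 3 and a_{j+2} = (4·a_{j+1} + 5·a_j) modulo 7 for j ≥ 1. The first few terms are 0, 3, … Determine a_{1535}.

Computing terms: a_1 = 0,  a_2 = 3,  a_3 = 5,  a_4 = 0,  a_5 = 4,  a_6 = 2,  a_7 = 0,  a_8 = 3.
Since (a_7, a_8) = (a_1, a_2) = (0, 3) (two consecutive terms determine the rest), the sequence is periodic with period 6.
(1535 - 1) mod 6 = 4, so a_{1535} = a_5 = 4.

4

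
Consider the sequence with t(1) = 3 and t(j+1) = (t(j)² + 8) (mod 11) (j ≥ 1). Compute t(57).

Listing terms: t(1) = 3,  t(2) = 6,  t(3) = 0,  t(4) = 8,  t(5) = 6.
Since t(5) = t(2) = 6, the sequence is eventually periodic: after a pre-period of length 1 it cycles with period 3.
For j ≥ 2, t(j) depends only on (j - 2) mod 3. (57 - 2) mod 3 = 1, so t(57) = t(3) = 0.

0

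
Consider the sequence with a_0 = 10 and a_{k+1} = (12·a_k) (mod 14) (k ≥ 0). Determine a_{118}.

We have a_0 = 10, a_1 = 8, a_2 = 12, a_3 = 4, a_4 = 6, a_5 = 2, a_6 = 10.
The sequence repeats with period 6.
(118 - 0) mod 6 = 4, so a_{118} = a_4 = 6.

6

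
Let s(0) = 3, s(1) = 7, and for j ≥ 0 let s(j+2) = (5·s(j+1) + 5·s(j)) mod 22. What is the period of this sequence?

30

s(0) = 3, s(1) = 7, s(2) = 6, s(3) = 21, s(4) = 3, s(5) = 10, s(6) = 21, s(7) = 1, s(8) = 0, s(9) = 5, s(10) = 3, s(11) = 18, s(12) = 17, s(13) = 21, s(14) = 14, s(15) = 21, s(16) = 21, s(17) = 12, s(18) = 11, s(19) = 5, s(20) = 14, s(21) = 7, s(22) = 17, s(23) = 10, s(24) = 3, s(25) = 21, s(26) = 10, s(27) = 1, s(28) = 11, s(29) = 16, s(30) = 3, s(31) = 7.
The sequence repeats with period 30.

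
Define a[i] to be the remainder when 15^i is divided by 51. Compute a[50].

21

Listing terms: a[1] = 15; a[2] = 21; a[3] = 9; a[4] = 33; a[5] = 36; a[6] = 30; a[7] = 42; a[8] = 18; a[9] = 15.
The sequence repeats with period 8.
(50 - 1) mod 8 = 1, so a[50] = a[2] = 21.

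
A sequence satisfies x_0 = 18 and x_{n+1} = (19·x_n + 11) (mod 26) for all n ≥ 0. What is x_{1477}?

15

Listing terms: x_0 = 18, x_1 = 15, x_2 = 10, x_3 = 19, x_4 = 8, x_5 = 7, x_6 = 14, x_7 = 17, x_8 = 22, x_9 = 13, x_{10} = 24, x_{11} = 25, x_{12} = 18.
Since x_{12} = x_0 = 18, the sequence is periodic with period 12.
(1477 - 0) mod 12 = 1, so x_{1477} = x_1 = 15.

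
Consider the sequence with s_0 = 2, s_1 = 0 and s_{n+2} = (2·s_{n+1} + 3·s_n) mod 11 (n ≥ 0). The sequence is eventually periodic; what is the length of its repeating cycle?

10

Listing terms: s_0 = 2,  s_1 = 0,  s_2 = 6,  s_3 = 1,  s_4 = 9,  s_5 = 10,  s_6 = 3,  s_7 = 3,  s_8 = 4,  s_9 = 6,  s_{10} = 2,  s_{11} = 0.
The sequence repeats with period 10.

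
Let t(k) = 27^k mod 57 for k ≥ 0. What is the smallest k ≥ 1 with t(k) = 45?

We have t(0) = 1, t(1) = 27, t(2) = 45, t(3) = 18, t(4) = 30, t(5) = 12, t(6) = 39, t(7) = 27.
Since t(7) = t(1) = 27, the sequence is eventually periodic: after a pre-period of length 1 it cycles with period 6.
The value 45 first appears (with k ≥ 1) at t(2).

2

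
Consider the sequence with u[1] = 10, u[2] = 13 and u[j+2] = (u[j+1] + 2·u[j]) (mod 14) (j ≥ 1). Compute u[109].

3

Listing terms: u[1] = 10; u[2] = 13; u[3] = 5; u[4] = 3; u[5] = 13; u[6] = 5.
Since (u[5], u[6]) = (u[2], u[3]) = (13, 5) (two consecutive terms determine the rest), the sequence is eventually periodic: after a pre-period of length 1 it cycles with period 3.
For j ≥ 2, u[j] depends only on (j - 2) mod 3. (109 - 2) mod 3 = 2, so u[109] = u[4] = 3.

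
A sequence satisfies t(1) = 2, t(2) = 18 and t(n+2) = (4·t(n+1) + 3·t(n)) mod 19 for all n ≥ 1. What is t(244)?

17

We have t(1) = 2, t(2) = 18, t(3) = 2, t(4) = 5, t(5) = 7, t(6) = 5, t(7) = 3, t(8) = 8, t(9) = 3, t(10) = 17, t(11) = 1, t(12) = 17, t(13) = 14, t(14) = 12, t(15) = 14, t(16) = 16, t(17) = 11, t(18) = 16, t(19) = 2, t(20) = 18.
Since (t(19), t(20)) = (t(1), t(2)) = (2, 18) (two consecutive terms determine the rest), the sequence is periodic with period 18.
So t(244) = t(1 + ((244-1) mod 18)) = t(10) = 17.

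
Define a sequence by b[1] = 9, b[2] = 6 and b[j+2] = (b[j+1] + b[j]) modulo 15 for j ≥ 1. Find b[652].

Listing terms: b[1] = 9; b[2] = 6; b[3] = 0; b[4] = 6; b[5] = 6; b[6] = 12; b[7] = 3; b[8] = 0; b[9] = 3; b[10] = 3; b[11] = 6; b[12] = 9; b[13] = 0; b[14] = 9; b[15] = 9; b[16] = 3; b[17] = 12; b[18] = 0; b[19] = 12; b[20] = 12; b[21] = 9; b[22] = 6.
Since (b[21], b[22]) = (b[1], b[2]) = (9, 6) (two consecutive terms determine the rest), the sequence is periodic with period 20.
(652 - 1) mod 20 = 11, so b[652] = b[12] = 9.

9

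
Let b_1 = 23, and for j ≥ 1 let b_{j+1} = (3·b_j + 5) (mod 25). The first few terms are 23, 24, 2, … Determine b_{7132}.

21

Computing terms: b_1 = 23; b_2 = 24; b_3 = 2; b_4 = 11; b_5 = 13; b_6 = 19; b_7 = 12; b_8 = 16; b_9 = 3; b_{10} = 14; b_{11} = 22; b_{12} = 21; b_{13} = 18; b_{14} = 9; b_{15} = 7; b_{16} = 1; b_{17} = 8; b_{18} = 4; b_{19} = 17; b_{20} = 6; b_{21} = 23.
Since b_{21} = b_1 = 23, the sequence is periodic with period 20.
So b_{7132} = b_{1 + ((7132-1) mod 20)} = b_{12} = 21.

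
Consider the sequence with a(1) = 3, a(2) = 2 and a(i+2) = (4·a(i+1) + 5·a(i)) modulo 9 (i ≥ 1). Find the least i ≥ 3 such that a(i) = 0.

Computing terms: a(1) = 3; a(2) = 2; a(3) = 5; a(4) = 3; a(5) = 1; a(6) = 1; a(7) = 0; a(8) = 5; a(9) = 2; a(10) = 6; a(11) = 7; a(12) = 4; a(13) = 6; a(14) = 8; a(15) = 8; a(16) = 0; a(17) = 4; a(18) = 7; a(19) = 3; a(20) = 2.
Since (a(19), a(20)) = (a(1), a(2)) = (3, 2) (two consecutive terms determine the rest), the sequence is periodic with period 18.
The value 0 first appears (with i ≥ 3) at a(7).

7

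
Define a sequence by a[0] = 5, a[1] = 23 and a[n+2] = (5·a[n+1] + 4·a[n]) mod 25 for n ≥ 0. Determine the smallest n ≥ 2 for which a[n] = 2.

Computing terms: a[0] = 5, a[1] = 23, a[2] = 10, a[3] = 17, a[4] = 0, a[5] = 18, a[6] = 15, a[7] = 22, a[8] = 20, a[9] = 13, a[10] = 20, a[11] = 2, a[12] = 15, a[13] = 8, a[14] = 0, a[15] = 7, a[16] = 10, a[17] = 3, a[18] = 5, a[19] = 12, a[20] = 5, a[21] = 23.
The sequence repeats with period 20.
The value 2 first appears (with n ≥ 2) at a[11].

11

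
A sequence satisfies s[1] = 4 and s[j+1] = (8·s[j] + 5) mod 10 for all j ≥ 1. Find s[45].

9

We have s[1] = 4,  s[2] = 7,  s[3] = 1,  s[4] = 3,  s[5] = 9,  s[6] = 7.
Since s[6] = s[2] = 7, the sequence is eventually periodic: after a pre-period of length 1 it cycles with period 4.
For j ≥ 2, s[j] depends only on (j - 2) mod 4. (45 - 2) mod 4 = 3, so s[45] = s[5] = 9.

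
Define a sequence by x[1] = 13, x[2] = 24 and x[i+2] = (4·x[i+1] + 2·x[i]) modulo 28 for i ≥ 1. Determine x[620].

Listing terms: x[1] = 13; x[2] = 24; x[3] = 10; x[4] = 4; x[5] = 8; x[6] = 12; x[7] = 8; x[8] = 0; x[9] = 16; x[10] = 8; x[11] = 8; x[12] = 20; x[13] = 12; x[14] = 4; x[15] = 12; x[16] = 0; x[17] = 24; x[18] = 12; x[19] = 12; x[20] = 16; x[21] = 4; x[22] = 20; x[23] = 4; x[24] = 0; x[25] = 8; x[26] = 4; x[27] = 4; x[28] = 24; x[29] = 20; x[30] = 16; x[31] = 20; x[32] = 0; x[33] = 12; x[34] = 20; x[35] = 20; x[36] = 8; x[37] = 16; x[38] = 24; x[39] = 16; x[40] = 0; x[41] = 4; x[42] = 16; x[43] = 16; x[44] = 12; x[45] = 24; x[46] = 8; x[47] = 24; x[48] = 0; x[49] = 20; x[50] = 24; x[51] = 24; x[52] = 4; x[53] = 8.
Since (x[52], x[53]) = (x[4], x[5]) = (4, 8) (two consecutive terms determine the rest), the sequence is eventually periodic: after a pre-period of length 3 it cycles with period 48.
For i ≥ 4, x[i] depends only on (i - 4) mod 48. (620 - 4) mod 48 = 40, so x[620] = x[44] = 12.

12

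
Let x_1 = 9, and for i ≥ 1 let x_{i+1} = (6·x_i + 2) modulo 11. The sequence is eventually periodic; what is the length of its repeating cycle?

10

x_1 = 9, x_2 = 1, x_3 = 8, x_4 = 6, x_5 = 5, x_6 = 10, x_7 = 7, x_8 = 0, x_9 = 2, x_{10} = 3, x_{11} = 9.
The sequence repeats with period 10.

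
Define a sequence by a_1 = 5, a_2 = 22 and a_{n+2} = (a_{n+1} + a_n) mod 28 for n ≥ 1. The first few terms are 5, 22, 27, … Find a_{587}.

We have a_1 = 5, a_2 = 22, a_3 = 27, a_4 = 21, a_5 = 20, a_6 = 13, a_7 = 5, a_8 = 18, a_9 = 23, a_{10} = 13, a_{11} = 8, a_{12} = 21, a_{13} = 1, a_{14} = 22, a_{15} = 23, a_{16} = 17, a_{17} = 12, a_{18} = 1, a_{19} = 13, a_{20} = 14, a_{21} = 27, a_{22} = 13, a_{23} = 12, a_{24} = 25, a_{25} = 9, a_{26} = 6, a_{27} = 15, a_{28} = 21, a_{29} = 8, a_{30} = 1, a_{31} = 9, a_{32} = 10, a_{33} = 19, a_{34} = 1, a_{35} = 20, a_{36} = 21, a_{37} = 13, a_{38} = 6, a_{39} = 19, a_{40} = 25, a_{41} = 16, a_{42} = 13, a_{43} = 1, a_{44} = 14, a_{45} = 15, a_{46} = 1, a_{47} = 16, a_{48} = 17, a_{49} = 5, a_{50} = 22.
Since (a_{49}, a_{50}) = (a_1, a_2) = (5, 22) (two consecutive terms determine the rest), the sequence is periodic with period 48.
(587 - 1) mod 48 = 10, so a_{587} = a_{11} = 8.

8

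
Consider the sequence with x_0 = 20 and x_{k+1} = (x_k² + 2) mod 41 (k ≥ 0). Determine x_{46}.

6

Listing terms: x_0 = 20; x_1 = 33; x_2 = 25; x_3 = 12; x_4 = 23; x_5 = 39; x_6 = 6; x_7 = 38; x_8 = 11; x_9 = 0; x_{10} = 2; x_{11} = 6.
Since x_{11} = x_6 = 6, the sequence is eventually periodic: after a pre-period of length 6 it cycles with period 5.
For k ≥ 6, x_k depends only on (k - 6) mod 5. (46 - 6) mod 5 = 0, so x_{46} = x_6 = 6.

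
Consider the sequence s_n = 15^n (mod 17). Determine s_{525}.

2

Listing terms: s_1 = 15,  s_2 = 4,  s_3 = 9,  s_4 = 16,  s_5 = 2,  s_6 = 13,  s_7 = 8,  s_8 = 1,  s_9 = 15.
The sequence repeats with period 8.
So s_{525} = s_{1 + ((525-1) mod 8)} = s_5 = 2.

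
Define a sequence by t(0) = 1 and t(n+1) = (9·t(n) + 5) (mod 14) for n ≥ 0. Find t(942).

Computing terms: t(0) = 1, t(1) = 0, t(2) = 5, t(3) = 8, t(4) = 7, t(5) = 12, t(6) = 1.
The sequence repeats with period 6.
(942 - 0) mod 6 = 0, so t(942) = t(0) = 1.

1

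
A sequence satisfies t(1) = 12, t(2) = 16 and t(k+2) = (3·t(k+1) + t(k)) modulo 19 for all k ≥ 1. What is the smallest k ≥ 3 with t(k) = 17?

Computing terms: t(1) = 12; t(2) = 16; t(3) = 3; t(4) = 6; t(5) = 2; t(6) = 12; t(7) = 0; t(8) = 12; t(9) = 17; t(10) = 6; t(11) = 16; t(12) = 16; t(13) = 7; t(14) = 18; t(15) = 4; t(16) = 11; t(17) = 18; t(18) = 8; t(19) = 4; t(20) = 1; t(21) = 7; t(22) = 3; t(23) = 16; t(24) = 13; t(25) = 17; t(26) = 7; t(27) = 0; t(28) = 7; t(29) = 2; t(30) = 13; t(31) = 3; t(32) = 3; t(33) = 12; t(34) = 1; t(35) = 15; t(36) = 8; t(37) = 1; t(38) = 11; t(39) = 15; t(40) = 18; t(41) = 12; t(42) = 16.
Since (t(41), t(42)) = (t(1), t(2)) = (12, 16) (two consecutive terms determine the rest), the sequence is periodic with period 40.
The value 17 first appears (with k ≥ 3) at t(9).

9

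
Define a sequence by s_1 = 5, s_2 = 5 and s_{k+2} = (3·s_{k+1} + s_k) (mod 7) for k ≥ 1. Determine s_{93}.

We have s_1 = 5, s_2 = 5, s_3 = 6, s_4 = 2, s_5 = 5, s_6 = 3, s_7 = 0, s_8 = 3, s_9 = 2, s_{10} = 2, s_{11} = 1, s_{12} = 5, s_{13} = 2, s_{14} = 4, s_{15} = 0, s_{16} = 4, s_{17} = 5, s_{18} = 5.
Since (s_{17}, s_{18}) = (s_1, s_2) = (5, 5) (two consecutive terms determine the rest), the sequence is periodic with period 16.
So s_{93} = s_{1 + ((93-1) mod 16)} = s_{13} = 2.

2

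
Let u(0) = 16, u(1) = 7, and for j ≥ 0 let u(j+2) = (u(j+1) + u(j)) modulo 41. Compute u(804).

We have u(0) = 16, u(1) = 7, u(2) = 23, u(3) = 30, u(4) = 12, u(5) = 1, u(6) = 13, u(7) = 14, u(8) = 27, u(9) = 0, u(10) = 27, u(11) = 27, u(12) = 13, u(13) = 40, u(14) = 12, u(15) = 11, u(16) = 23, u(17) = 34, u(18) = 16, u(19) = 9, u(20) = 25, u(21) = 34, u(22) = 18, u(23) = 11, u(24) = 29, u(25) = 40, u(26) = 28, u(27) = 27, u(28) = 14, u(29) = 0, u(30) = 14, u(31) = 14, u(32) = 28, u(33) = 1, u(34) = 29, u(35) = 30, u(36) = 18, u(37) = 7, u(38) = 25, u(39) = 32, u(40) = 16, u(41) = 7.
Since (u(40), u(41)) = (u(0), u(1)) = (16, 7) (two consecutive terms determine the rest), the sequence is periodic with period 40.
(804 - 0) mod 40 = 4, so u(804) = u(4) = 12.

12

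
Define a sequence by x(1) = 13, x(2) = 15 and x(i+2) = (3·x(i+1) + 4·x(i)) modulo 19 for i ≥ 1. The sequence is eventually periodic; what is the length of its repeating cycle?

We have x(1) = 13,  x(2) = 15,  x(3) = 2,  x(4) = 9,  x(5) = 16,  x(6) = 8,  x(7) = 12,  x(8) = 11,  x(9) = 5,  x(10) = 2,  x(11) = 7,  x(12) = 10,  x(13) = 1,  x(14) = 5,  x(15) = 0,  x(16) = 1,  x(17) = 3,  x(18) = 13,  x(19) = 13,  x(20) = 15.
Since (x(19), x(20)) = (x(1), x(2)) = (13, 15) (two consecutive terms determine the rest), the sequence is periodic with period 18.

18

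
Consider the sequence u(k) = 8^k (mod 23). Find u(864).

Computing terms: u(0) = 1, u(1) = 8, u(2) = 18, u(3) = 6, u(4) = 2, u(5) = 16, u(6) = 13, u(7) = 12, u(8) = 4, u(9) = 9, u(10) = 3, u(11) = 1.
Since u(11) = u(0) = 1, the sequence is periodic with period 11.
(864 - 0) mod 11 = 6, so u(864) = u(6) = 13.

13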